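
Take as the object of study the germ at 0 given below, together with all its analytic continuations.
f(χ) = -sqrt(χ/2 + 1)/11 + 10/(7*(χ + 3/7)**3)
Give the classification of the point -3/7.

The point is a pole of order 3.

The denominator factor χ + 3/7 vanishes at -3/7 and appears to the power 3; the numerator there equals 10/7, nonzero, and no other factor vanishes.
The branch terms are analytic at this point.
Hence a pole whose order is the multiplicity, 3.


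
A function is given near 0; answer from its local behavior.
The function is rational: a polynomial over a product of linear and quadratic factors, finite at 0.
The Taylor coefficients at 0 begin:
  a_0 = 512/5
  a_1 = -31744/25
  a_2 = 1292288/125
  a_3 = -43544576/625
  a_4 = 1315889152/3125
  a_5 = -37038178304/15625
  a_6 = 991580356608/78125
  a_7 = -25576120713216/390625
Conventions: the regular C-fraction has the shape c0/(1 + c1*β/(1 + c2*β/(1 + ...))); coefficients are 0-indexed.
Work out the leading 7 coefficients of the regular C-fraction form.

The regular C-fraction coefficients are [512/5, 62/5, -132/31, 2744/1023, -8432/11319, 22605/11662, -343/23290].

Taylor coefficients (read off): a_0 = 512/5, a_1 = -31744/25, a_2 = 1292288/125, a_3 = -43544576/625, a_4 = 1315889152/3125, a_5 = -37038178304/15625, a_6 = 991580356608/78125.
c0 = a_0 = 512/5. Peel one level at a time: if S = 1 + c*β/S' with S'(0) = 1, then c is the β-coefficient of S and S' = c*β/(S - 1).
S_1 = c0/f = 1 + (62/5)*β + (264/5)*β^2 + ...; c1 = 62/5.
S_2 = c1*β/(S_1 - 1) = 1 + (-132/31)*β + (10976/961)*β^2 + ...; c2 = -132/31.
S_3 = c2*β/(S_2 - 1) = 1 + (2744/1023)*β + (2176/1089)*β^2 + ...; c3 = 2744/1023.
S_4 = c3*β/(S_3 - 1) = 1 + (-8432/11319)*β + (169880/117649)*β^2 + ...; c4 = -8432/11319.
S_5 = c4*β/(S_4 - 1) = 1 + (22605/11662)*β + (33/1156)*β^2 + ...; c5 = 22605/11662.
S_6 = c5*β/(S_5 - 1) = 1 + (-343/23290)*β + ...; c6 = -343/23290.


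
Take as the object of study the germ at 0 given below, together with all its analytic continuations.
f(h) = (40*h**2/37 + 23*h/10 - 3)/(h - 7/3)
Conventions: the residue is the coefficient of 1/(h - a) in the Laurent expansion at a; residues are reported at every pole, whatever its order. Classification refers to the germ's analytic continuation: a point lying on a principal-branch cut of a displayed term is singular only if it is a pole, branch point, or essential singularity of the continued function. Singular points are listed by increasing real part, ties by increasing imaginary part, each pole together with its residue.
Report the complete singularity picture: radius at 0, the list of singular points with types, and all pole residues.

Denominator factor (h - 7/3): pole of order 1 at 7/3, modulus 7/3.
The radius of convergence is the smallest modulus among the singular points: 7/3.
At the order-1 pole 7/3 set g(h) = (h - (7/3))*f(h) = 40*h**2/37 + 23*h/10 - 3.
Simple pole: residue = g(a) at a = 7/3, which is 27481/3330.

Radius of convergence at 0: 7/3.
At 7/3: a pole of order 1; residue 27481/3330.


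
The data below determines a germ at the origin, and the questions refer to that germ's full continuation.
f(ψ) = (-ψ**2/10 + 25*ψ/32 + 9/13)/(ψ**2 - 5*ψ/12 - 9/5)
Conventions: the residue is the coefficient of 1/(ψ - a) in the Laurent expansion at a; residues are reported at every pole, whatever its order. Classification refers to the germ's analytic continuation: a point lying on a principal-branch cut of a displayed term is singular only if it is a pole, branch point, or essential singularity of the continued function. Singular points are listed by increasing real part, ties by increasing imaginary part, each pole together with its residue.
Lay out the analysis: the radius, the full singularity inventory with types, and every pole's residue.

Radius of convergence at 0: -5/24 + (1/120)*sqrt(26545).
At 5/24 - (1/120)*sqrt(26545): a pole of order 1; residue 71/192 - (498991/331281600)*sqrt(26545).
At 5/24 + (1/120)*sqrt(26545): a pole of order 1; residue 71/192 + (498991/331281600)*sqrt(26545).

Denominator factor (ψ**2 - 5*ψ/12 - 9/5): discriminant 5309/720, real irrational roots 5/24 + (1/120)*sqrt(26545) and 5/24 - (1/120)*sqrt(26545); poles of order 1, moduli 5/24 + (1/120)*sqrt(26545) and -5/24 + (1/120)*sqrt(26545).
The radius of convergence is the smallest modulus among the singular points: -5/24 + (1/120)*sqrt(26545).
The factor ψ**2 - 5*ψ/12 - 9/5 splits as (ψ - a)(ψ - a') with a = 5/24 - (1/120)*sqrt(26545), a' = 5/24 + (1/120)*sqrt(26545). At the order-1 pole a set g(ψ) = (ψ - a)*f(ψ) = [-ψ**2/10 + 25*ψ/32 + 9/13] / (ψ - a').
Simple pole: residue = g(a) at a = 5/24 - (1/120)*sqrt(26545), which is 71/192 - (498991/331281600)*sqrt(26545).
The factor ψ**2 - 5*ψ/12 - 9/5 splits as (ψ - a)(ψ - a') with a = 5/24 + (1/120)*sqrt(26545), a' = 5/24 - (1/120)*sqrt(26545). At the order-1 pole a set g(ψ) = (ψ - a)*f(ψ) = [-ψ**2/10 + 25*ψ/32 + 9/13] / (ψ - a').
Simple pole: residue = g(a) at a = 5/24 + (1/120)*sqrt(26545), which is 71/192 + (498991/331281600)*sqrt(26545).
List the singular points by increasing real part (a conjugate pair: the negative imaginary part first).


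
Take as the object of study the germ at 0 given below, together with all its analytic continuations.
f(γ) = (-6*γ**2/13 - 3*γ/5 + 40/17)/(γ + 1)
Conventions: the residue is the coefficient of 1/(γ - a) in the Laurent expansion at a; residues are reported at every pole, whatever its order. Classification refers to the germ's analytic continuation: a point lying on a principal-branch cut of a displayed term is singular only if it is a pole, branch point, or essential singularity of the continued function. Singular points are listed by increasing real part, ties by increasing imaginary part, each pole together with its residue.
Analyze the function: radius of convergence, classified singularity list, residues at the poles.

Denominator factor (γ + 1): pole of order 1 at -1, modulus 1.
The radius of convergence is the smallest modulus among the singular points: 1.
At the order-1 pole -1 set g(γ) = (γ - (-1))*f(γ) = -6*γ**2/13 - 3*γ/5 + 40/17.
Simple pole: residue = g(a) at a = -1, which is 2753/1105.

Radius of convergence at 0: 1.
At -1: a pole of order 1; residue 2753/1105.


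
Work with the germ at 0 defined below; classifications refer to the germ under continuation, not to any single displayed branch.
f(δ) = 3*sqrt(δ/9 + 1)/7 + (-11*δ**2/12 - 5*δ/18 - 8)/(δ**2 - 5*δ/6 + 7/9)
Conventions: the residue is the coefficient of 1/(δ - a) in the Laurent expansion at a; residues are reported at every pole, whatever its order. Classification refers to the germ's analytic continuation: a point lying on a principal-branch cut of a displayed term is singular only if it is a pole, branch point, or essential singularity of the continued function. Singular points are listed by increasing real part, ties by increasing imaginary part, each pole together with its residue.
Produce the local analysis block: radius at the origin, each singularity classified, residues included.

Radius of convergence at 0: (1/3)*sqrt(7).
At -9: an algebraic (square-root) branch point.
At (5/12) - ((1/12)*sqrt(87))*i: a pole of order 1; residue (-25/48) - ((6671/12528)*sqrt(87))*i.
At (5/12) + ((1/12)*sqrt(87))*i: a pole of order 1; residue (-25/48) + ((6671/12528)*sqrt(87))*i.

Denominator factor (δ**2 - 5*δ/6 + 7/9): discriminant -29/12, complex-conjugate roots (5/12) + ((1/12)*sqrt(87))*i and (5/12) - ((1/12)*sqrt(87))*i; poles of order 1, moduli (1/3)*sqrt(7) and (1/3)*sqrt(7).
Branch term (3/7)*sqrt(1 - δ/(-9)): its argument vanishes at δ = -9, a square-root branch point, modulus 9.
The radius of convergence is the smallest modulus among the singular points: (1/3)*sqrt(7).
The branch term is analytic at (5/12) - ((1/12)*sqrt(87))*i and contributes nothing to the residue; only the rational part matters.
The factor δ**2 - 5*δ/6 + 7/9 splits as (δ - a)(δ - a') with a = (5/12) - ((1/12)*sqrt(87))*i, a' = (5/12) + ((1/12)*sqrt(87))*i. At the order-1 pole a set g(δ) = (δ - a)*(rational part) = [-11*δ**2/12 - 5*δ/18 - 8] / (δ - a').
Simple pole: residue = g(a) at a = (5/12) - ((1/12)*sqrt(87))*i, which is (-25/48) - ((6671/12528)*sqrt(87))*i.
The branch term is analytic at (5/12) + ((1/12)*sqrt(87))*i and contributes nothing to the residue; only the rational part matters.
The factor δ**2 - 5*δ/6 + 7/9 splits as (δ - a)(δ - a') with a = (5/12) + ((1/12)*sqrt(87))*i, a' = (5/12) - ((1/12)*sqrt(87))*i. At the order-1 pole a set g(δ) = (δ - a)*(rational part) = [-11*δ**2/12 - 5*δ/18 - 8] / (δ - a').
Simple pole: residue = g(a) at a = (5/12) + ((1/12)*sqrt(87))*i, which is (-25/48) + ((6671/12528)*sqrt(87))*i.
List the singular points by increasing real part (a conjugate pair: the negative imaginary part first).


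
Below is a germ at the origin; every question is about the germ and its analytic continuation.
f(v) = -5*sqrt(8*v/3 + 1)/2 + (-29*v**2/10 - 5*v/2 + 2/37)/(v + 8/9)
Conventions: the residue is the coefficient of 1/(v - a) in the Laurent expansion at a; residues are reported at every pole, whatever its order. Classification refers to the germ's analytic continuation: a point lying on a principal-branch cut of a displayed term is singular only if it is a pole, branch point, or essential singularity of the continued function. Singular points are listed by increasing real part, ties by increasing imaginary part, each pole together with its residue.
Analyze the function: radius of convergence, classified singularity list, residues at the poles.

Radius of convergence at 0: 3/8.
At -8/9: a pole of order 1; residue -226/14985.
At -3/8: an algebraic (square-root) branch point.

Denominator factor (v + 8/9): pole of order 1 at -8/9, modulus 8/9.
Branch term (-5/2)*sqrt(1 - v/(-3/8)): its argument vanishes at v = -3/8, a square-root branch point, modulus 3/8.
The radius of convergence is the smallest modulus among the singular points: 3/8.
The branch term is analytic at -8/9 and contributes nothing to the residue; only the rational part matters.
At the order-1 pole -8/9 set g(v) = (v - (-8/9))*(rational part) = -29*v**2/10 - 5*v/2 + 2/37.
Simple pole: residue = g(a) at a = -8/9, which is -226/14985.
List the singular points by increasing real part (a conjugate pair: the negative imaginary part first).


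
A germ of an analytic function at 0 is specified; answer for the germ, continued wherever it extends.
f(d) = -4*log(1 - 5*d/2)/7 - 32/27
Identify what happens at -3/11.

There is no denominator, hence no pole anywhere.
Branch term log(1 - d/(2/5)): argument at -3/11 is 37/22, nonzero, so -3/11 is not its branch point (a point on a principal cut is still regular for the continued germ).
So the germ continues analytically to -3/11.

The point is a regular point.


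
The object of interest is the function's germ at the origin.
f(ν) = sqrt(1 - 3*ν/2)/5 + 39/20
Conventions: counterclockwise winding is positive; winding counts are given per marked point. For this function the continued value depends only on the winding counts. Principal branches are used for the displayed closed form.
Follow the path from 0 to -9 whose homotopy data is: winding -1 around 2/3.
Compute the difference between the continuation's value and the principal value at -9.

Continued minus principal equals -(1/5)*sqrt(58).

The rational part is single-valued and drops out of the difference; each branch term changes only by its own monodromy.
(1/5)*sqrt(1 - ν/(2/3)): winding -1 is odd, the square root flips sign, contributing -2*(1/5)*sqrt(1 - (-9)/(2/3)) = -2*(1/5)*sqrt(29/2) = -(1/5)*sqrt(58).
Summing the contributions at ν = -9 gives -(1/5)*sqrt(58).


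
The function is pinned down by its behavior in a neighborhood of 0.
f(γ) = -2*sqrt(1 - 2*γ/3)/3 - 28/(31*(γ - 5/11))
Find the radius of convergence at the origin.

The radius of convergence is 5/11.

Denominator factor (γ - 5/11): pole of order 1 at 5/11, modulus 5/11.
Branch term (-2/3)*sqrt(1 - γ/(3/2)): its argument vanishes at γ = 3/2, a square-root branch point, modulus 3/2.
The radius of convergence is the smallest modulus among the singular points: 5/11.


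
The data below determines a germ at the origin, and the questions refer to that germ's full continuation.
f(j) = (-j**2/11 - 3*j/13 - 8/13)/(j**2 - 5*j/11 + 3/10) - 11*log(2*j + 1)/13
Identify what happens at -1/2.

The term (-11/13)*log(1 - j/(-1/2)) has argument 1 - -1/2/(-1/2) = 0 at -1/2: a logarithmic (infinitely-sheeted) branch point; the remaining terms are analytic or single-valued there.

The point is a logarithmic branch point.


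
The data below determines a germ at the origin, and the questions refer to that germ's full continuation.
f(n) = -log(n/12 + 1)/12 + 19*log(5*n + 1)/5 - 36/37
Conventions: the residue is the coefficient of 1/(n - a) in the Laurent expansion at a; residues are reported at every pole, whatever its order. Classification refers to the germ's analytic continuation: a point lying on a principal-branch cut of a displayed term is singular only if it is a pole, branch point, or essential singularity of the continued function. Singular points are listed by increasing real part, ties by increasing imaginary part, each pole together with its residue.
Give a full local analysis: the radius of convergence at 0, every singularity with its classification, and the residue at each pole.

Radius of convergence at 0: 1/5.
At -12: a logarithmic branch point.
At -1/5: a logarithmic branch point.

Branch term (19/5)*log(1 - n/(-1/5)): its argument vanishes at n = -1/5, a logarithmic branch point, modulus 1/5.
Branch term (-1/12)*log(1 - n/(-12)): its argument vanishes at n = -12, a logarithmic branch point, modulus 12.
The radius of convergence is the smallest modulus among the singular points: 1/5.
List the singular points by increasing real part (a conjugate pair: the negative imaginary part first).


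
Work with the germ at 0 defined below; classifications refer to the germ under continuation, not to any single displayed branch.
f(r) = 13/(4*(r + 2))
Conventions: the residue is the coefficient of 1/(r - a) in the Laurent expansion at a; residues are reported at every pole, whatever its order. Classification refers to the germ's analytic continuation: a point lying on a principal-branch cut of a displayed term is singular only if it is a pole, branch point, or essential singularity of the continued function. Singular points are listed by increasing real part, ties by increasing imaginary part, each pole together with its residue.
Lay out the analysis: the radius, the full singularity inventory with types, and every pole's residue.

Radius of convergence at 0: 2.
At -2: a pole of order 1; residue 13/4.

Denominator factor (r + 2): pole of order 1 at -2, modulus 2.
The radius of convergence is the smallest modulus among the singular points: 2.
At the order-1 pole -2 set g(r) = (r - (-2))*f(r) = 13/4.
Simple pole: residue = g(a) at a = -2, which is 13/4.


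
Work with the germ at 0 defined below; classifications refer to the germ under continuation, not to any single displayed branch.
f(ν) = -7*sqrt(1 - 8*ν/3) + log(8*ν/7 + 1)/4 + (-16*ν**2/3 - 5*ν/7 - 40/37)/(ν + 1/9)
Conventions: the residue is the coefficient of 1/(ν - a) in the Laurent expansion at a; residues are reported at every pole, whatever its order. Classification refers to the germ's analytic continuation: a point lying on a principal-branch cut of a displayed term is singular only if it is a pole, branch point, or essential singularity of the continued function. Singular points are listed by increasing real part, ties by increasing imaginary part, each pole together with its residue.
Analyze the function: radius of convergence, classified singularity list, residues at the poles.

Denominator factor (ν + 1/9): pole of order 1 at -1/9, modulus 1/9.
Branch term (-7)*sqrt(1 - ν/(3/8)): its argument vanishes at ν = 3/8, a square-root branch point, modulus 3/8.
Branch term (1/4)*log(1 - ν/(-7/8)): its argument vanishes at ν = -7/8, a logarithmic branch point, modulus 7/8.
The radius of convergence is the smallest modulus among the singular points: 1/9.
The branch terms are analytic at -1/9 and contribute nothing to the residue; only the rational part matters.
At the order-1 pole -1/9 set g(ν) = (ν - (-1/9))*(rational part) = -16*ν**2/3 - 5*ν/7 - 40/37.
Simple pole: residue = g(a) at a = -1/9, which is -67189/62937.
List the singular points by increasing real part (a conjugate pair: the negative imaginary part first).

Radius of convergence at 0: 1/9.
At -7/8: a logarithmic branch point.
At -1/9: a pole of order 1; residue -67189/62937.
At 3/8: an algebraic (square-root) branch point.


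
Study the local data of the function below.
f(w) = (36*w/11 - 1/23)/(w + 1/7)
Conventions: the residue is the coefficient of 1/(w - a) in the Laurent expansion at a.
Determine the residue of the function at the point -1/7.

At the order-1 pole -1/7 set g(w) = (w - (-1/7))*f(w) = 36*w/11 - 1/23.
Simple pole: residue = g(a) at a = -1/7, which is -905/1771.

The residue is -905/1771.


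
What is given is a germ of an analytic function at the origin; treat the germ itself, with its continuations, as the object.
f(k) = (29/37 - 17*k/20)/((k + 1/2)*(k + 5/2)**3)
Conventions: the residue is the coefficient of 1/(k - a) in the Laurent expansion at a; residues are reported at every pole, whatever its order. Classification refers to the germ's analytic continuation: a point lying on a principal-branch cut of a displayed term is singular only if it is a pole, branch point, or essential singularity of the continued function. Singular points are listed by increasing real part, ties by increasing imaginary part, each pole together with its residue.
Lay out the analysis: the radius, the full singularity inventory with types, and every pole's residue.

Radius of convergence at 0: 1/2.
At -5/2: a pole of order 3; residue -1789/11840.
At -1/2: a pole of order 1; residue 1789/11840.

Denominator factor (k + 1/2): pole of order 1 at -1/2, modulus 1/2.
Denominator factor (k + 5/2)^3: pole of order 3 at -5/2, modulus 5/2.
The radius of convergence is the smallest modulus among the singular points: 1/2.
At the order-3 pole -5/2 set g(k) = (k - (-5/2))^3*f(k) = (29/37 - 17*k/20)/(k + 1/2).
Order-3 pole: residue = g''(a)/2; g''(-5/2) = -1789/5920, so the residue is -1789/11840.
At the order-1 pole -1/2 set g(k) = (k - (-1/2))*f(k) = (29/37 - 17*k/20)/(k + 5/2)**3.
Simple pole: residue = g(a) at a = -1/2, which is 1789/11840.
List the singular points by increasing real part (a conjugate pair: the negative imaginary part first).


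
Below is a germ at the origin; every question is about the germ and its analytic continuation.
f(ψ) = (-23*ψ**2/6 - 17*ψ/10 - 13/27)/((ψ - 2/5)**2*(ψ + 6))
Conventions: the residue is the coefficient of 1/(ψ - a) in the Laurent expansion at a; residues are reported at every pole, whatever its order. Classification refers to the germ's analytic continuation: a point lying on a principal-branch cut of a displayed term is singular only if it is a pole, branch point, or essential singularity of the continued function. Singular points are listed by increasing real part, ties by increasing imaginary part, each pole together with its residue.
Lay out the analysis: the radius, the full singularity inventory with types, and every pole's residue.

Denominator factor (ψ - 2/5)^2: pole of order 2 at 2/5, modulus 2/5.
Denominator factor (ψ + 6): pole of order 1 at -6, modulus 6.
The radius of convergence is the smallest modulus among the singular points: 2/5.
At the order-1 pole -6 set g(ψ) = (ψ - (-6))*f(ψ) = (-23*ψ**2/6 - 17*ψ/10 - 13/27)/(ψ - 2/5)**2.
Simple pole: residue = g(a) at a = -6, which is -43295/13824.
At the order-2 pole 2/5 set g(ψ) = (ψ - (2/5))^2*f(ψ) = (-23*ψ**2/6 - 17*ψ/10 - 13/27)/(ψ + 6).
Order-2 pole: residue = g'(a); g'(2/5) = -9697/13824, so the residue is -9697/13824.
List the singular points by increasing real part (a conjugate pair: the negative imaginary part first).

Radius of convergence at 0: 2/5.
At -6: a pole of order 1; residue -43295/13824.
At 2/5: a pole of order 2; residue -9697/13824.


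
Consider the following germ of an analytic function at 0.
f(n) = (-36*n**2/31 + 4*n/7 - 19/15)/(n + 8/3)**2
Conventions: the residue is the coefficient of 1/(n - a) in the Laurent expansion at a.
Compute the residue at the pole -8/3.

The residue is 1468/217.

At the order-2 pole -8/3 set g(n) = (n - (-8/3))^2*f(n) = -36*n**2/31 + 4*n/7 - 19/15.
Order-2 pole: residue = g'(a); g'(-8/3) = 1468/217, so the residue is 1468/217.


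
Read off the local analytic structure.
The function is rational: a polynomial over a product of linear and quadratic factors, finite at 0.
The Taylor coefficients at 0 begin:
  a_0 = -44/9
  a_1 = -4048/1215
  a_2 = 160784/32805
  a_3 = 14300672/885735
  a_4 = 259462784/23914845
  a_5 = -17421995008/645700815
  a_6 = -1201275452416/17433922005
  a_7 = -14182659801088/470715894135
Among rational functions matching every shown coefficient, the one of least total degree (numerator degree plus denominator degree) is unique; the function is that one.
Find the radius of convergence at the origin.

The radius of convergence is (1/4)*sqrt(6).

No rational of total degree below 4 reproduces all 8 coefficients; solving the [2/2] Pade equations on them gives f(z) = (-6*z**2/5 + 22*z/15 - 11/6)/(z**2 - 5*z/9 + 3/8), whose expansion matches every shown term.
Denominator factor (z**2 - 5*z/9 + 3/8): discriminant -193/162, complex-conjugate roots (5/18) + ((1/36)*sqrt(386))*i and (5/18) - ((1/36)*sqrt(386))*i; poles of order 1, moduli (1/4)*sqrt(6) and (1/4)*sqrt(6).
The radius of convergence is the smallest modulus among the singular points: (1/4)*sqrt(6).


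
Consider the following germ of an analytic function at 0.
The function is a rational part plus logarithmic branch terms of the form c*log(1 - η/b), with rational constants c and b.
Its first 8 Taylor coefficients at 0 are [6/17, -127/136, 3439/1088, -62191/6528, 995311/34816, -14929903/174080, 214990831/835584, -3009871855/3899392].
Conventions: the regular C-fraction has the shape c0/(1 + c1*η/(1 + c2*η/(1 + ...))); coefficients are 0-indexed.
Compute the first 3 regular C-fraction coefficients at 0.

Taylor coefficients (read off): a_0 = 6/17, a_1 = -127/136, a_2 = 3439/1088.
c0 = a_0 = 6/17. Peel one level at a time: if S = 1 + c*η/S' with S'(0) = 1, then c is the η-coefficient of S and S' = c*η/(S - 1).
S_1 = c0/f = 1 + (127/48)*η + (-4505/2304)*η^2 + ...; c1 = 127/48.
S_2 = c1*η/(S_1 - 1) = 1 + (4505/6096)*η + ...; c2 = 4505/6096.

The regular C-fraction coefficients are [6/17, 127/48, 4505/6096].


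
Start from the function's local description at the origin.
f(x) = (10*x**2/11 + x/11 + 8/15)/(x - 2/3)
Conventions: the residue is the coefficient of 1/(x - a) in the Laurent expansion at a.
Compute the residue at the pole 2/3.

At the order-1 pole 2/3 set g(x) = (x - (2/3))*f(x) = 10*x**2/11 + x/11 + 8/15.
Simple pole: residue = g(a) at a = 2/3, which is 494/495.

The residue is 494/495.


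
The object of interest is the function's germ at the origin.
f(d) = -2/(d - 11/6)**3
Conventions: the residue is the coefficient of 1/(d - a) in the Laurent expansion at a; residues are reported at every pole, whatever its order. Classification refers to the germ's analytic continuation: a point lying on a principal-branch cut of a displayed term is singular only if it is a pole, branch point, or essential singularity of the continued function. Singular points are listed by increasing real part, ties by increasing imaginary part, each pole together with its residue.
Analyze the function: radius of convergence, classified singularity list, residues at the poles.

Radius of convergence at 0: 11/6.
At 11/6: a pole of order 3; residue 0.

Denominator factor (d - 11/6)^3: pole of order 3 at 11/6, modulus 11/6.
The radius of convergence is the smallest modulus among the singular points: 11/6.
At the order-3 pole 11/6 set g(d) = (d - (11/6))^3*f(d) = -2.
Order-3 pole: residue = g''(a)/2; g''(11/6) = 0, so the residue is 0.


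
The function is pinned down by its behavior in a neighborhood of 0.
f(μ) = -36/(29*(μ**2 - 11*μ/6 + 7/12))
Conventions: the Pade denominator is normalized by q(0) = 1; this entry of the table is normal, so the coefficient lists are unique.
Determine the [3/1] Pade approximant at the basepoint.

Taylor coefficients needed (expand at 0): a_0 = -432/203, a_1 = -9504/1421, a_2 = -172800/9947, a_3 = -3003264/69629, a_4 = -51556608/487403.
Write the denominator as Q(μ) = 1 + q1*μ. Requiring Q*f - P = O(μ^5) with deg P <= 3 kills the coefficients of μ^4..μ^4 in Q*f:
  μ^4: a_4 + q1*a_3 = 0, i.e. -51556608/487403 + (-3003264/69629)*q1 = 0.
Solving this linear system: q1 = -14918/6083.
The numerator is Q*f truncated at degree 3: P0 = a_0 = -432/203; P1 = a_1 + q1*a_0 = -259200/176407; P2 = a_2 + q1*a_1 = -15552/16037; P3 = a_3 + q1*a_2 = -93312/176407.

The Pade approximant has numerator coefficients [-432/203, -259200/176407, -15552/16037, -93312/176407]; denominator coefficients [1, -14918/6083].


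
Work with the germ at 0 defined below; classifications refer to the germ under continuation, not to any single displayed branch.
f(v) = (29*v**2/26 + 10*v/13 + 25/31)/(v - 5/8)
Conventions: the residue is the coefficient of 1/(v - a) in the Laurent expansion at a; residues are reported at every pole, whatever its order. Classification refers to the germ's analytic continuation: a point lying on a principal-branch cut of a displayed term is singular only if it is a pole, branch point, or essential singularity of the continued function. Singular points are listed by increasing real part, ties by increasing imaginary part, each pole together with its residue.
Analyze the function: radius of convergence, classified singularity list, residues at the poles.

Radius of convergence at 0: 5/8.
At 5/8: a pole of order 1; residue 88875/51584.

Denominator factor (v - 5/8): pole of order 1 at 5/8, modulus 5/8.
The radius of convergence is the smallest modulus among the singular points: 5/8.
At the order-1 pole 5/8 set g(v) = (v - (5/8))*f(v) = 29*v**2/26 + 10*v/13 + 25/31.
Simple pole: residue = g(a) at a = 5/8, which is 88875/51584.


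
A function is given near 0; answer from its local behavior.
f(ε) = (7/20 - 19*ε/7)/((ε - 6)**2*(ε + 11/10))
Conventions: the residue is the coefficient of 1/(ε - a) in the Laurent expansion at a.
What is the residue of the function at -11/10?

The residue is 2335/35287.

At the order-1 pole -11/10 set g(ε) = (ε - (-11/10))*f(ε) = (7/20 - 19*ε/7)/(ε - 6)**2.
Simple pole: residue = g(a) at a = -11/10, which is 2335/35287.


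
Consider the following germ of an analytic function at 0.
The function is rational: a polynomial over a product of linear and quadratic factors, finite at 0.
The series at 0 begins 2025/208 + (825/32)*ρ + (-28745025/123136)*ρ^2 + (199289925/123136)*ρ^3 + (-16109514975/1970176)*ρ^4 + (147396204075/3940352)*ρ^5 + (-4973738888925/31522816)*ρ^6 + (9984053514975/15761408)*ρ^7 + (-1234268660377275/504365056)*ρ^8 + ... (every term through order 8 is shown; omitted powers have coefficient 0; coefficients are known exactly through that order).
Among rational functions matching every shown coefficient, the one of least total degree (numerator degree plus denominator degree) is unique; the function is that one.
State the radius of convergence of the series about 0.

The radius of convergence is 1/3.

No rational of total degree below 7 reproduces all 9 coefficients; solving the [2/5] Pade equations on them gives f(ρ) = (-6*ρ**2/37 + 19*ρ/9 + 3/13)/((ρ - 4/5)**2*(ρ + 1/3)**3), whose expansion matches every shown term.
Denominator factor (ρ + 1/3)^3: pole of order 3 at -1/3, modulus 1/3.
Denominator factor (ρ - 4/5)^2: pole of order 2 at 4/5, modulus 4/5.
The radius of convergence is the smallest modulus among the singular points: 1/3.


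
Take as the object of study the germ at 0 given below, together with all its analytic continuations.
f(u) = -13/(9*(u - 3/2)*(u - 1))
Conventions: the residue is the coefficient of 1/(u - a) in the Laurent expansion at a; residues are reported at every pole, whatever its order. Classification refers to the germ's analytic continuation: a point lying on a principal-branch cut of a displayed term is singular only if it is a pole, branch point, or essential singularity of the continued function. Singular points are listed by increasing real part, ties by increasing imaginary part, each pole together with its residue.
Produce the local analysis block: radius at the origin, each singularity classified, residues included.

Radius of convergence at 0: 1.
At 1: a pole of order 1; residue 26/9.
At 3/2: a pole of order 1; residue -26/9.

Denominator factor (u - 3/2): pole of order 1 at 3/2, modulus 3/2.
Denominator factor (u - 1): pole of order 1 at 1, modulus 1.
The radius of convergence is the smallest modulus among the singular points: 1.
At the order-1 pole 1 set g(u) = (u - (1))*f(u) = -13/(9*(u - 3/2)).
Simple pole: residue = g(a) at a = 1, which is 26/9.
At the order-1 pole 3/2 set g(u) = (u - (3/2))*f(u) = -13/(9*(u - 1)).
Simple pole: residue = g(a) at a = 3/2, which is -26/9.
List the singular points by increasing real part (a conjugate pair: the negative imaginary part first).


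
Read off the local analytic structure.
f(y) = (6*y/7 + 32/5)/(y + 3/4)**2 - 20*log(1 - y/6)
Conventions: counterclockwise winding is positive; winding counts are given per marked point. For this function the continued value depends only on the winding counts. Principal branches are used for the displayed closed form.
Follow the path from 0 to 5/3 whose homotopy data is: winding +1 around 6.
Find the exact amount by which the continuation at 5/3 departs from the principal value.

The rational part is single-valued and drops out of the difference; each branch term changes only by its own monodromy.
(-20)*log(1 - y/(6)): each positive loop around 6 adds 2*pi*i to the log, so winding +1 contributes (-20)*(1)*2*pi*i = -(40)*pi*i.
Summing the contributions at y = 5/3 gives -(40)*pi*i.

Continued minus principal equals -(40)*pi*i.


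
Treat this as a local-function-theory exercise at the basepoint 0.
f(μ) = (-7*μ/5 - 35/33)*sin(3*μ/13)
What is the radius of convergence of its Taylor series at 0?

The radius of convergence is infinite.

The factor sin(3*μ/13) is entire and contributes no finite singular point.
The polynomial part has no poles.
No finite singular points: the Taylor series at 0 converges everywhere.


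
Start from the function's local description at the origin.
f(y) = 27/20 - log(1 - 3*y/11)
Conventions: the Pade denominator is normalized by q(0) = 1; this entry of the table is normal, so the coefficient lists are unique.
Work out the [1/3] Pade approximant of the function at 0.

The Pade approximant has numerator coefficients [27/20, 2931/90640]; denominator coefficients [1, -807/4532, 105/12463, -45/24926].

Taylor coefficients needed (expand at 0): a_0 = 27/20, a_1 = 3/11, a_2 = 9/242, a_3 = 9/1331, a_4 = 81/58564.
Write the denominator as Q(y) = 1 + q1*y + q2*y^2 + q3*y^3. Requiring Q*f - P = O(y^5) with deg P <= 1 kills the coefficients of y^2..y^4 in Q*f:
  y^2: a_2 + q1*a_1 + q2*a_0 = 0, i.e. 9/242 + (3/11)*q1 + (27/20)*q2 = 0.
  y^3: a_3 + q1*a_2 + q2*a_1 + q3*a_0 = 0, i.e. 9/1331 + (9/242)*q1 + (3/11)*q2 + (27/20)*q3 = 0.
  y^4: a_4 + q1*a_3 + q2*a_2 + q3*a_1 = 0, i.e. 81/58564 + (9/1331)*q1 + (9/242)*q2 + (3/11)*q3 = 0.
Solving this linear system: q1 = -807/4532, q2 = 105/12463, q3 = -45/24926.
The numerator is Q*f truncated at degree 1: P0 = a_0 = 27/20; P1 = a_1 + q1*a_0 = 2931/90640.


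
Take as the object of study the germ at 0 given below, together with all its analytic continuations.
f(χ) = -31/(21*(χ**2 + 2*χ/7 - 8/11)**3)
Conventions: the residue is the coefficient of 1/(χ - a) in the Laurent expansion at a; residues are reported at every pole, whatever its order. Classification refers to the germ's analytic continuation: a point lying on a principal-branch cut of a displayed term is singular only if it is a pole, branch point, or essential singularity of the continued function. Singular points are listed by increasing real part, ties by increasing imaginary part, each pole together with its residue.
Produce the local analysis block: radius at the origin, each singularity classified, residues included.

Radius of convergence at 0: -1/7 + (1/77)*sqrt(4433).
At -1/7 - (1/77)*sqrt(4433): a pole of order 3; residue (290521/33781072)*sqrt(4433).
At -1/7 + (1/77)*sqrt(4433): a pole of order 3; residue -(290521/33781072)*sqrt(4433).

Denominator factor (χ**2 + 2*χ/7 - 8/11)^3: discriminant 1612/539, real irrational roots -1/7 + (1/77)*sqrt(4433) and -1/7 - (1/77)*sqrt(4433); poles of order 3, moduli -1/7 + (1/77)*sqrt(4433) and 1/7 + (1/77)*sqrt(4433).
The radius of convergence is the smallest modulus among the singular points: -1/7 + (1/77)*sqrt(4433).
The factor χ**2 + 2*χ/7 - 8/11 splits as (χ - a)(χ - a') with a = -1/7 - (1/77)*sqrt(4433), a' = -1/7 + (1/77)*sqrt(4433). At the order-3 pole a set g(χ) = (χ - a)^3*f(χ) = [-31/21] / (χ - a')^3.
Order-3 pole: residue = g''(a)/2; g''(-1/7 - (1/77)*sqrt(4433)) = (290521/16890536)*sqrt(4433), so the residue is (290521/33781072)*sqrt(4433).
The factor χ**2 + 2*χ/7 - 8/11 splits as (χ - a)(χ - a') with a = -1/7 + (1/77)*sqrt(4433), a' = -1/7 - (1/77)*sqrt(4433). At the order-3 pole a set g(χ) = (χ - a)^3*f(χ) = [-31/21] / (χ - a')^3.
Order-3 pole: residue = g''(a)/2; g''(-1/7 + (1/77)*sqrt(4433)) = -(290521/16890536)*sqrt(4433), so the residue is -(290521/33781072)*sqrt(4433).
List the singular points by increasing real part (a conjugate pair: the negative imaginary part first).


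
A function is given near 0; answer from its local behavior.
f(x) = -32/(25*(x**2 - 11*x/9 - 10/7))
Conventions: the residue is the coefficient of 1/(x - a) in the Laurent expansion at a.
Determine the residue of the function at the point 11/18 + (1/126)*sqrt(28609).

The residue is -(288/102175)*sqrt(28609).

The factor x**2 - 11*x/9 - 10/7 splits as (x - a)(x - a') with a = 11/18 + (1/126)*sqrt(28609), a' = 11/18 - (1/126)*sqrt(28609). At the order-1 pole a set g(x) = (x - a)*f(x) = [-32/25] / (x - a').
Simple pole: residue = g(a) at a = 11/18 + (1/126)*sqrt(28609), which is -(288/102175)*sqrt(28609).


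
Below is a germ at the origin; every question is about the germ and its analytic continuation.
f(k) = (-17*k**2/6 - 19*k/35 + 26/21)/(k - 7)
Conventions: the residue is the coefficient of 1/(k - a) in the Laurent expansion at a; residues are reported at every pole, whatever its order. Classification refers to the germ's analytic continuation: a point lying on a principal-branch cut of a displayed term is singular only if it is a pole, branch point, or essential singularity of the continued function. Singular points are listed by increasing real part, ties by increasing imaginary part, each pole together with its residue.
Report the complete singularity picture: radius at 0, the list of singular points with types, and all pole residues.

Radius of convergence at 0: 7.
At 7: a pole of order 1; residue -29693/210.

Denominator factor (k - 7): pole of order 1 at 7, modulus 7.
The radius of convergence is the smallest modulus among the singular points: 7.
At the order-1 pole 7 set g(k) = (k - (7))*f(k) = -17*k**2/6 - 19*k/35 + 26/21.
Simple pole: residue = g(a) at a = 7, which is -29693/210.


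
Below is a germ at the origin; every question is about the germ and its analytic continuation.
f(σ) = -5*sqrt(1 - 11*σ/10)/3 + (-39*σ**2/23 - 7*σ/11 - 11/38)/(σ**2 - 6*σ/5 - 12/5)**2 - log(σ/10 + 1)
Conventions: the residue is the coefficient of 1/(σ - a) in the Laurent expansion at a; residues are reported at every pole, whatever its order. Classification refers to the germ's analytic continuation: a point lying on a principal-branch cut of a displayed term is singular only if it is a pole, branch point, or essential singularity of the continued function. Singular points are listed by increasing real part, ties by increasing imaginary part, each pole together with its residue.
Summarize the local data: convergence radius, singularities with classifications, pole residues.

Radius of convergence at 0: 10/11.
At -10: a logarithmic branch point.
At 3/5 - (1/5)*sqrt(69): a pole of order 2; residue (4083875/183089016)*sqrt(69).
At 10/11: an algebraic (square-root) branch point.
At 3/5 + (1/5)*sqrt(69): a pole of order 2; residue -(4083875/183089016)*sqrt(69).


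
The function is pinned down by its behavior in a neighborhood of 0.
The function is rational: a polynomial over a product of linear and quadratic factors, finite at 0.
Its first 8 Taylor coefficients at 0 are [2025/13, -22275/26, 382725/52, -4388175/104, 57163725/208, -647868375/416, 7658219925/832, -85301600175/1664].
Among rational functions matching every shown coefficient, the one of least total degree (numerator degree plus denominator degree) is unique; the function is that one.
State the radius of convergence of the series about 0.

The radius of convergence is 1/5.

No rational of total degree below 4 reproduces all 8 coefficients; solving the [0/4] Pade equations on them gives f(v) = 27/(13*(v + 1/5)**2*(v**2 - 3*v/2 + 1/3)), whose expansion matches every shown term.
Denominator factor (v**2 - 3*v/2 + 1/3): discriminant 11/12, real irrational roots 3/4 + (1/12)*sqrt(33) and 3/4 - (1/12)*sqrt(33); poles of order 1, moduli 3/4 + (1/12)*sqrt(33) and 3/4 - (1/12)*sqrt(33).
Denominator factor (v + 1/5)^2: pole of order 2 at -1/5, modulus 1/5.
The radius of convergence is the smallest modulus among the singular points: 1/5.


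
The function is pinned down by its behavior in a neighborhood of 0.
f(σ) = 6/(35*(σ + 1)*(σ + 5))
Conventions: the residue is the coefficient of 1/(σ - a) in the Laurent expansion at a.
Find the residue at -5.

The residue is -3/70.

At the order-1 pole -5 set g(σ) = (σ - (-5))*f(σ) = 6/(35*(σ + 1)).
Simple pole: residue = g(a) at a = -5, which is -3/70.


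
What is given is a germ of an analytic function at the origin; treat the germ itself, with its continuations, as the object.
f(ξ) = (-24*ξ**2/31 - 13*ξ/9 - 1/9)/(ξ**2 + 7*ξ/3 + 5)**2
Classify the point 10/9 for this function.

Denominator factors: ξ**2 + 7*ξ/3 + 5 = 715/81 at ξ = 10/9 — none vanishes.
So the germ continues analytically to 10/9.

The point is a regular point.


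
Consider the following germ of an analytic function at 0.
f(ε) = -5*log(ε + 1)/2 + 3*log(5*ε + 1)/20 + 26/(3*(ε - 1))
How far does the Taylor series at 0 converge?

The radius of convergence is 1/5.

Denominator factor (ε - 1): pole of order 1 at 1, modulus 1.
Branch term (-5/2)*log(1 - ε/(-1)): its argument vanishes at ε = -1, a logarithmic branch point, modulus 1.
Branch term (3/20)*log(1 - ε/(-1/5)): its argument vanishes at ε = -1/5, a logarithmic branch point, modulus 1/5.
The radius of convergence is the smallest modulus among the singular points: 1/5.


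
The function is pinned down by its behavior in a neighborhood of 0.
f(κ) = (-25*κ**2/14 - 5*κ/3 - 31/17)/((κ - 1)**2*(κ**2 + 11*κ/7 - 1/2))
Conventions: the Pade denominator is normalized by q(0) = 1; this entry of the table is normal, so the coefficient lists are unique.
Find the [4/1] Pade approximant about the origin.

The Pade approximant has numerator coefficients [62/17, 56017438/6547257, 37225259249/2337370749, 1757596142/86569287, 47200415173/2337370749]; denominator coefficients [1, -170072276/45830799].


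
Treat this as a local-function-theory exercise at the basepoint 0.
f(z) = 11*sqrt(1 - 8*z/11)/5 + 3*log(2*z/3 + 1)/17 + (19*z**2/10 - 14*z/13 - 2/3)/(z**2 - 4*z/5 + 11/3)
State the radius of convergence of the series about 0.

The radius of convergence is 11/8.

Denominator factor (z**2 - 4*z/5 + 11/3): discriminant -1052/75, complex-conjugate roots (2/5) + ((1/15)*sqrt(789))*i and (2/5) - ((1/15)*sqrt(789))*i; poles of order 1, moduli (1/3)*sqrt(33) and (1/3)*sqrt(33).
Branch term (3/17)*log(1 - z/(-3/2)): its argument vanishes at z = -3/2, a logarithmic branch point, modulus 3/2.
Branch term (11/5)*sqrt(1 - z/(11/8)): its argument vanishes at z = 11/8, a square-root branch point, modulus 11/8.
The radius of convergence is the smallest modulus among the singular points: 11/8.
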